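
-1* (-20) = 20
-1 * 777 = -777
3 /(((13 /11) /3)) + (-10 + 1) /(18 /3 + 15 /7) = 1608 /247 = 6.51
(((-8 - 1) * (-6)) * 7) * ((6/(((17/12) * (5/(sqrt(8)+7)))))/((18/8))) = 1398.64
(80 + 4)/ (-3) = -28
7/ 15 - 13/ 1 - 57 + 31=-578/ 15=-38.53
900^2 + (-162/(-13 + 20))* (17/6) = 5669541/7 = 809934.43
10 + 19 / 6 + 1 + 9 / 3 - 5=73 / 6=12.17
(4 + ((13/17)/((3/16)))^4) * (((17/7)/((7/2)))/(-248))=-474708625/604490607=-0.79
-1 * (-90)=90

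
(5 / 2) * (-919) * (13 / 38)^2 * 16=-1553110 / 361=-4302.24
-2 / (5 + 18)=-2 / 23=-0.09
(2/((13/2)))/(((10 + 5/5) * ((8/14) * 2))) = 7/286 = 0.02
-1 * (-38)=38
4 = 4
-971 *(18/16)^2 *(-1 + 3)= -78651/32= -2457.84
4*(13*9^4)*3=1023516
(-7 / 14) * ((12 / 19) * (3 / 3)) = -6 / 19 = -0.32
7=7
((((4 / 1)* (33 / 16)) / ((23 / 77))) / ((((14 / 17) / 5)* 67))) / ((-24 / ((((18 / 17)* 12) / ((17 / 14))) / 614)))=-0.00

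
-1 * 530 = -530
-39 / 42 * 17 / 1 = -221 / 14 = -15.79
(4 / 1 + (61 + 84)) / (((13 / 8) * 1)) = 1192 / 13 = 91.69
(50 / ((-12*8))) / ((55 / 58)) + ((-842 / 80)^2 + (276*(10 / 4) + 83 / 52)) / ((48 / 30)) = 550144789 / 1098240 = 500.93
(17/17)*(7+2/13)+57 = 834/13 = 64.15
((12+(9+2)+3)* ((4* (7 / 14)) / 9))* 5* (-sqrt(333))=-260* sqrt(37) / 3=-527.17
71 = 71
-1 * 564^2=-318096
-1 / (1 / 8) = -8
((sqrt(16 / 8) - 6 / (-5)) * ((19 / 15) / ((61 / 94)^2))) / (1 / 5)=335768 / 18605 + 167884 * sqrt(2) / 11163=39.32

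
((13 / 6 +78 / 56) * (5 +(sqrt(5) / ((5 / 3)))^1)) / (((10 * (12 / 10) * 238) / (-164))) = -61295 / 59976 - 12259 * sqrt(5) / 99960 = -1.30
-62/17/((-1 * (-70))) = -31/595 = -0.05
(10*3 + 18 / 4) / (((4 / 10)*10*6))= 23 / 16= 1.44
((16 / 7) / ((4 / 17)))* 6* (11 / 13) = 4488 / 91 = 49.32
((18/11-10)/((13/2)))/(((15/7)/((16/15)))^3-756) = 258506752/150255096849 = 0.00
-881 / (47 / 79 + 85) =-69599 / 6762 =-10.29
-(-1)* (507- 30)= 477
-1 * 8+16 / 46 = -176 / 23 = -7.65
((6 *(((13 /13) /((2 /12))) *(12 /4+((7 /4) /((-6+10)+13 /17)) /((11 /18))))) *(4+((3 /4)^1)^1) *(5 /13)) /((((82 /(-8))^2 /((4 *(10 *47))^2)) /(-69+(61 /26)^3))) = -5755956327112000 /12881011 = -446855943.77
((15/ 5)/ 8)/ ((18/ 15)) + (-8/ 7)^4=77541/ 38416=2.02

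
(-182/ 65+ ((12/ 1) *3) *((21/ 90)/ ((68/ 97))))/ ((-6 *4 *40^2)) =-1561/ 6528000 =-0.00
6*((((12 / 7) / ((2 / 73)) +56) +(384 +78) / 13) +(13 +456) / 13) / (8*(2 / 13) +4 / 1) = 51921 / 238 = 218.16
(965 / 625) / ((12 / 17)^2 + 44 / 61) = 3402397 / 2687500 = 1.27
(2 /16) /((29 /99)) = 99 /232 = 0.43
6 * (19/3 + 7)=80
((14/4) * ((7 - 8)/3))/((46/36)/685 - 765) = 14385/9432427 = 0.00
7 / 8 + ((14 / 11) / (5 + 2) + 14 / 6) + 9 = 12.39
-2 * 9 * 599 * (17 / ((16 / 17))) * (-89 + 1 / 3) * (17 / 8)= 1174211913 / 32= 36694122.28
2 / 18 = 0.11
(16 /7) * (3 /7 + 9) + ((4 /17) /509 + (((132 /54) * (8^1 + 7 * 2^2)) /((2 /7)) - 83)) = 104537089 /423997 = 246.55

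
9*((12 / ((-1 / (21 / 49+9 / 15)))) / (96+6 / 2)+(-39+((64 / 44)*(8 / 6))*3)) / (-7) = 115407 / 2695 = 42.82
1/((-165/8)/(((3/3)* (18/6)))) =-0.15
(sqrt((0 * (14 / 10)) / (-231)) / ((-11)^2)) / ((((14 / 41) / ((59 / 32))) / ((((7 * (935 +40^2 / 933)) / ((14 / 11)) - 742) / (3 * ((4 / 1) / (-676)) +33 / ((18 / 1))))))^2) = 0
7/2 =3.50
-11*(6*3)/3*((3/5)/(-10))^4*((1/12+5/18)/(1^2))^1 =-3861/12500000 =-0.00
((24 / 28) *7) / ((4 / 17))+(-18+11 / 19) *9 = -4989 / 38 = -131.29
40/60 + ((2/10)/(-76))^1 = 757/1140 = 0.66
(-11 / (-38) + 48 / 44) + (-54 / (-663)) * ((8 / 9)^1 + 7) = 186873 / 92378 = 2.02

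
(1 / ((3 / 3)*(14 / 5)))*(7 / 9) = 5 / 18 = 0.28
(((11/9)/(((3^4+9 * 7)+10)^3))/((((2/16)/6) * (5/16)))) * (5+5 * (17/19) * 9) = 0.00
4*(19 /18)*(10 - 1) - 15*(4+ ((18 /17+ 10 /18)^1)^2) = -476711 /7803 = -61.09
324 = 324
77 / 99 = 7 / 9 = 0.78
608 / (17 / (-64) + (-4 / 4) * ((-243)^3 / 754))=14669824 / 459158615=0.03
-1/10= -0.10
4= 4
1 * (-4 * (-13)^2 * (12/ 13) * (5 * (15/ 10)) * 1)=-4680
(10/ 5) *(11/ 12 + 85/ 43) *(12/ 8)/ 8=1493/ 1376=1.09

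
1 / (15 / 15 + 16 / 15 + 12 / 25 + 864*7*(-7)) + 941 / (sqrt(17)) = -75 / 3175009 + 941*sqrt(17) / 17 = 228.23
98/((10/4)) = 39.20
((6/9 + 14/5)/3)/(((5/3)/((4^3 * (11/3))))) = 36608/225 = 162.70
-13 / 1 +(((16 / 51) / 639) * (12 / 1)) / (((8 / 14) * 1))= -141107 / 10863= -12.99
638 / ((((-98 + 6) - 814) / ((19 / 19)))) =-319 / 453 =-0.70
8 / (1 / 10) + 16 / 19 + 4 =1612 / 19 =84.84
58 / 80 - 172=-6851 / 40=-171.28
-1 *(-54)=54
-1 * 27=-27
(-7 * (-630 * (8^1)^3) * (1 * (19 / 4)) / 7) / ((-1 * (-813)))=510720 / 271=1884.58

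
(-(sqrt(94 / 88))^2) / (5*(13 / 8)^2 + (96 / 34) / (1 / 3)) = -12784 / 259391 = -0.05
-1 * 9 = -9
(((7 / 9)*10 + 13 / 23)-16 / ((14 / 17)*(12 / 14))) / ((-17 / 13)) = 38545 / 3519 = 10.95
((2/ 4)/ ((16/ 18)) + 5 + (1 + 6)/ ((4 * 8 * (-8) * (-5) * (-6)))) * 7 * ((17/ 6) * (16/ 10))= 5082847/ 28800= 176.49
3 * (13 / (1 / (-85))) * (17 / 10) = -11271 / 2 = -5635.50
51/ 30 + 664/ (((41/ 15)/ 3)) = 299497/ 410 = 730.48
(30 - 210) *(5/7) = -900/7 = -128.57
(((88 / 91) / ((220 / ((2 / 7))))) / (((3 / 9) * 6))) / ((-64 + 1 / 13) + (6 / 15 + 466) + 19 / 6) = 12 / 7751849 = 0.00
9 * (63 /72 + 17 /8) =27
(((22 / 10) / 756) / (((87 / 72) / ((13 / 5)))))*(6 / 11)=0.00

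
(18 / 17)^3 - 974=-4779430 / 4913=-972.81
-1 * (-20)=20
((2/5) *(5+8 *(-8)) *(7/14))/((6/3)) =-59/10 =-5.90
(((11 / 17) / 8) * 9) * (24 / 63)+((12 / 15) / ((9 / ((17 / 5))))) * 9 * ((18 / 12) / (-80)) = 26931 / 119000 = 0.23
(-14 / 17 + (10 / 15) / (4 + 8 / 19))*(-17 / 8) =1441 / 1008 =1.43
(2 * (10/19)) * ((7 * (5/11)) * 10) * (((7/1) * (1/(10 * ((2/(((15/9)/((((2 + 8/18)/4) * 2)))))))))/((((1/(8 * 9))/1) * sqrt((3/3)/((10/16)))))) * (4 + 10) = 9261000 * sqrt(10)/2299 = 12738.52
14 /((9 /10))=140 /9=15.56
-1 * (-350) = 350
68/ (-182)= -34/ 91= -0.37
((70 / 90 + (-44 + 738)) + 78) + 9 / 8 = 55721 / 72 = 773.90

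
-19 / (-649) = 19 / 649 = 0.03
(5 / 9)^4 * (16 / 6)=5000 / 19683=0.25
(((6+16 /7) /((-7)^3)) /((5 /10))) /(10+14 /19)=-551 /122451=-0.00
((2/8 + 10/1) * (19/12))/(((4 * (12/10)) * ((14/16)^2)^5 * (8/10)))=40842035200/2542277241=16.07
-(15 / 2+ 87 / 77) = -1329 / 154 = -8.63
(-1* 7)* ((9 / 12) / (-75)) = 7 / 100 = 0.07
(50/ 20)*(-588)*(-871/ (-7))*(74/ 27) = -4511780/ 9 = -501308.89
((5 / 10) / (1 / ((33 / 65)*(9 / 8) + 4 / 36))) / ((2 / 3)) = 3193 / 6240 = 0.51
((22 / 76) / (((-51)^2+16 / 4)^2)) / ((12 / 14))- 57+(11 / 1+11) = -54152479423 / 1547213700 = -35.00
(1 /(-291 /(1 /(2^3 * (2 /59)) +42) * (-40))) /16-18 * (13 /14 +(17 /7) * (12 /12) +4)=-2762306563 /20858880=-132.43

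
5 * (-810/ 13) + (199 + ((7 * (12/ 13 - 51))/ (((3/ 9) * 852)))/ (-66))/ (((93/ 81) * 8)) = -5839033635/ 20143552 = -289.87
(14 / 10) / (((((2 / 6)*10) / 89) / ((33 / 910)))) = 8811 / 6500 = 1.36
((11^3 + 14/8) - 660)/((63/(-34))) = -363.07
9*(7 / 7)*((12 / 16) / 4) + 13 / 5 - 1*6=-137 / 80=-1.71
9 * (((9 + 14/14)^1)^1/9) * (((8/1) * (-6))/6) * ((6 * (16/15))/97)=-512/97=-5.28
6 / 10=3 / 5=0.60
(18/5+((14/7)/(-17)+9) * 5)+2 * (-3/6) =3996/85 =47.01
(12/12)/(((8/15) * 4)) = 15/32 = 0.47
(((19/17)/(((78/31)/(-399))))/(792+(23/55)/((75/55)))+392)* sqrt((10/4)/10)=1469998771/7504276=195.89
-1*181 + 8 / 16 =-361 / 2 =-180.50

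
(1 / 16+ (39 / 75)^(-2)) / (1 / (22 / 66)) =10169 / 8112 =1.25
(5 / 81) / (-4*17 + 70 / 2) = -5 / 2673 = -0.00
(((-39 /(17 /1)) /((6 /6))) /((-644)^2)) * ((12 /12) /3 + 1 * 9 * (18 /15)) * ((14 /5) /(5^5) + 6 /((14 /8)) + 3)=-1526697133 /3855748750000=-0.00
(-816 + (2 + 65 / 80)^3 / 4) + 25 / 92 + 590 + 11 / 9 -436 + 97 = -1892261093 / 3391488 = -557.94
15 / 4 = 3.75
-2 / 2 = -1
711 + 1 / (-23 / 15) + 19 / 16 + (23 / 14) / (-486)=445396229 / 625968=711.53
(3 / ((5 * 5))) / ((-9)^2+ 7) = 3 / 2200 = 0.00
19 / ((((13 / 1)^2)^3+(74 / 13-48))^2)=3211 / 3937307362633089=0.00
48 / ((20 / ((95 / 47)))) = 228 / 47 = 4.85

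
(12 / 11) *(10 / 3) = 40 / 11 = 3.64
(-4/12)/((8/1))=-1/24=-0.04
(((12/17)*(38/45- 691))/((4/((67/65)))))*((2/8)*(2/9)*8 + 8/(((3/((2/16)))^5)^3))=-4489387293432978220413247/80461629471119848243200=-55.80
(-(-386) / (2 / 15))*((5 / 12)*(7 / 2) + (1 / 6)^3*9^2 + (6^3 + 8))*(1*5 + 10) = 19613625 / 2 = 9806812.50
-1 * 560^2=-313600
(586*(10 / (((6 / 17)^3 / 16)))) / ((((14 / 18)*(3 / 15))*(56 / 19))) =683766775 / 147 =4651474.66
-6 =-6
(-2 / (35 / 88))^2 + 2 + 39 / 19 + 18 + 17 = 1497494 / 23275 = 64.34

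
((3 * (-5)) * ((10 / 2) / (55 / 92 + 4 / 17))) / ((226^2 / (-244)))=7155300 / 16638007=0.43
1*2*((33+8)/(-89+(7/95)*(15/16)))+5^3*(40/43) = 134103096/1162505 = 115.36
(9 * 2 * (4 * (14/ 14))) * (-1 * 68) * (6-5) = -4896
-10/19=-0.53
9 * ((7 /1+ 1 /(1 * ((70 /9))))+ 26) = 20871 /70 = 298.16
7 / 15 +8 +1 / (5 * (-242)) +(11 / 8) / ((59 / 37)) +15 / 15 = 8847901 / 856680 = 10.33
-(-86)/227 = 86/227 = 0.38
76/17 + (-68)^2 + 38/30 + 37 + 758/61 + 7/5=4680.56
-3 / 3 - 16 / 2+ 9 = 0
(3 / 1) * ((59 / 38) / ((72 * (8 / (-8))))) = -59 / 912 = -0.06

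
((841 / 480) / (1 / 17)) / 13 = 14297 / 6240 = 2.29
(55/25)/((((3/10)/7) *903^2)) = 22/349461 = 0.00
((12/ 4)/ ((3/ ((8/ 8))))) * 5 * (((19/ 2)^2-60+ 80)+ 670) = 15605/ 4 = 3901.25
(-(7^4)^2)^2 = 33232930569601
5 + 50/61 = 355/61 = 5.82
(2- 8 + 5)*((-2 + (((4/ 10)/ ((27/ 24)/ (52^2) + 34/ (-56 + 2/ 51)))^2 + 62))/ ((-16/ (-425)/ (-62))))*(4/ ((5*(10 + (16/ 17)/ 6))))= 7839.22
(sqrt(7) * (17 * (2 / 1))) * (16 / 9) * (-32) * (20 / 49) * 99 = -3829760 * sqrt(7) / 49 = -206787.60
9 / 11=0.82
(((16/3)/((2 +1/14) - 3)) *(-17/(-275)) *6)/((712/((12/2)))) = -0.02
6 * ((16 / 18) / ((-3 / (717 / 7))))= -3824 / 21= -182.10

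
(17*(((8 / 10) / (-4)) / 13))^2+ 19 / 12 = 83743 / 50700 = 1.65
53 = 53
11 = 11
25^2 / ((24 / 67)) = 1744.79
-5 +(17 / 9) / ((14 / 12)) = -71 / 21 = -3.38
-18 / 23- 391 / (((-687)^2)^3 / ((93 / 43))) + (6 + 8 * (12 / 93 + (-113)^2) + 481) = 110278441921688746399334992 / 1074427592742703340577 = 102639.25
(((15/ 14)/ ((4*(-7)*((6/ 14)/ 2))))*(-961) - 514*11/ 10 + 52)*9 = -430659/ 140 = -3076.14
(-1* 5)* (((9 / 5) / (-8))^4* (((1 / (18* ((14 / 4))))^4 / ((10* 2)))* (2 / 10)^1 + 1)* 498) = -392248729149 / 61465600000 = -6.38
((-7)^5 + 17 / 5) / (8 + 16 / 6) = -126027 / 80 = -1575.34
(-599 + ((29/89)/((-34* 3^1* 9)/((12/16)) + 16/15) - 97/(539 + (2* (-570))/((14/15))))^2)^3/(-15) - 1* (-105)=9671762037870857174081260342206229971804493509688540914300274054235/675082721656849399433244816296628808164913042661720866947072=14326780.60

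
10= 10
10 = 10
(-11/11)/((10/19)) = -1.90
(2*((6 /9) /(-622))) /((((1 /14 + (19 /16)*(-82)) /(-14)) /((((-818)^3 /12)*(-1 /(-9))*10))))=2145586253440 /137265759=15630.89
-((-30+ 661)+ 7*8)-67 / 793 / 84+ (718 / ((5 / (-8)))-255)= -696362183 / 333060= -2090.80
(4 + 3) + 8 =15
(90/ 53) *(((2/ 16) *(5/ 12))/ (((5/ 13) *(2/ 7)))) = 1365/ 1696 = 0.80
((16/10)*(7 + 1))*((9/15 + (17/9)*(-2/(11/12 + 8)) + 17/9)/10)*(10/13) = 636416/312975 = 2.03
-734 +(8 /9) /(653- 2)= -4300498 /5859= -734.00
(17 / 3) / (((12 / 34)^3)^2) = 2931.66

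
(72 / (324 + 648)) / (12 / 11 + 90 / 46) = 506 / 20817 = 0.02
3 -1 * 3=0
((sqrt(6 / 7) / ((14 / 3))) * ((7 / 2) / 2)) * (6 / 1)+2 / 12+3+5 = 9 * sqrt(42) / 28+49 / 6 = 10.25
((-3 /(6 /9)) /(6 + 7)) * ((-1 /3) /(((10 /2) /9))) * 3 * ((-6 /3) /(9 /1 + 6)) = -27 /325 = -0.08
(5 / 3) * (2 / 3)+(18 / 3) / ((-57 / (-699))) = 74.69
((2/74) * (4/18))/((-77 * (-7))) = 2/179487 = 0.00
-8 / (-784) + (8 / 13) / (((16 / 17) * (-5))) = -384 / 3185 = -0.12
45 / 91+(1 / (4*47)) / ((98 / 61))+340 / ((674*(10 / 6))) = 64611745 / 80715544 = 0.80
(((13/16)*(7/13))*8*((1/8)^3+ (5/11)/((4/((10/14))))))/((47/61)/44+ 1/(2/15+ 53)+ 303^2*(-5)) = -159317909/251383069680896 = -0.00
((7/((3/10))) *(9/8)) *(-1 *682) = -35805/2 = -17902.50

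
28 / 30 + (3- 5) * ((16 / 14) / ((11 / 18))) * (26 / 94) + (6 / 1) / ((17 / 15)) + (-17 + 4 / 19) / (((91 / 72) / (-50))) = 152583000244 / 227942715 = 669.39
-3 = -3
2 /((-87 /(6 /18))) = -2 /261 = -0.01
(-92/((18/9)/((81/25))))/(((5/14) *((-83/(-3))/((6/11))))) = -938952/114125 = -8.23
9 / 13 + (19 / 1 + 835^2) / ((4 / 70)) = 158623019 / 13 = 12201770.69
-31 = -31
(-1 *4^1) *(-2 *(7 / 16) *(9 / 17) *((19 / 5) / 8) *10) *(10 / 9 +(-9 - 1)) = -1330 / 17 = -78.24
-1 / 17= -0.06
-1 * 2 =-2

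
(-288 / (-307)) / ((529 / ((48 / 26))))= 6912 / 2111239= 0.00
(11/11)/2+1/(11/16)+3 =109/22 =4.95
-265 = -265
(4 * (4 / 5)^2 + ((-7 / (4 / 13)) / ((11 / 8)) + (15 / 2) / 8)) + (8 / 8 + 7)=-22211 / 4400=-5.05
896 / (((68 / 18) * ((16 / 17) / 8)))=2016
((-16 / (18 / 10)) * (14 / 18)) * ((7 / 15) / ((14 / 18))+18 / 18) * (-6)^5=86016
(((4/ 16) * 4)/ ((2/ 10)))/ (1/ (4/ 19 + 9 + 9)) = 1730/ 19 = 91.05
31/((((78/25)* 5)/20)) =1550/39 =39.74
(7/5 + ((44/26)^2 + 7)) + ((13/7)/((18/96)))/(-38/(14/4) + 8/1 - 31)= 6591538/600795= 10.97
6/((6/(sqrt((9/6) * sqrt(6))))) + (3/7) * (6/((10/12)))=6^(3/4)/2 + 108/35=5.00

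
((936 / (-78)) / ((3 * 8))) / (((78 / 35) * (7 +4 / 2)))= -35 / 1404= -0.02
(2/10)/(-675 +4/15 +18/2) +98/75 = 978403/748950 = 1.31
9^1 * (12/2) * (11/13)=594/13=45.69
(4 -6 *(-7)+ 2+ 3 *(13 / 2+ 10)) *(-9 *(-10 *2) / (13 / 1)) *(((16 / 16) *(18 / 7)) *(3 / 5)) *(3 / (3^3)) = 1620 / 7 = 231.43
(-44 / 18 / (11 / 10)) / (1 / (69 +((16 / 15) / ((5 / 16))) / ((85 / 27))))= -198572 / 1275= -155.74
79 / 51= 1.55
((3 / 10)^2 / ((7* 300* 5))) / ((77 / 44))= 3 / 612500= 0.00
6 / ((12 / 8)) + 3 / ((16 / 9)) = 91 / 16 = 5.69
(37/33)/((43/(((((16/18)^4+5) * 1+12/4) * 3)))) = 190328/282123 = 0.67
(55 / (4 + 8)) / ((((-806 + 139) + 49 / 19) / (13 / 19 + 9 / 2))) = -10835 / 302976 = -0.04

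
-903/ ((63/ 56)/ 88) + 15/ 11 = -2330899/ 33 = -70633.30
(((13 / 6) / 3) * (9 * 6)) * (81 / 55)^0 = 39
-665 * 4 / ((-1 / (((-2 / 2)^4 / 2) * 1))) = 1330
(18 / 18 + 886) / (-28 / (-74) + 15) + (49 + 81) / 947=31153563 / 538843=57.82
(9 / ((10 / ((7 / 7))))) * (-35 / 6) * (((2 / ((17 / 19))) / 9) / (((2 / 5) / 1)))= -665 / 204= -3.26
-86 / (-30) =2.87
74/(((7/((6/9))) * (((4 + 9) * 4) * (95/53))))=1961/25935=0.08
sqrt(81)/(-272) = -9/272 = -0.03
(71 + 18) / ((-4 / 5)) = -111.25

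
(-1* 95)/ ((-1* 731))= 95/ 731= 0.13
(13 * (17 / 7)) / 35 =221 / 245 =0.90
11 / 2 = 5.50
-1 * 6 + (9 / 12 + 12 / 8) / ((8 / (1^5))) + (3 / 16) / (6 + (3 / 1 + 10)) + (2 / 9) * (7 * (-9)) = -19.71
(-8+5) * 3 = -9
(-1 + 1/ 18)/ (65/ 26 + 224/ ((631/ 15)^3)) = -4271073047/ 11319389595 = -0.38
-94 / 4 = -47 / 2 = -23.50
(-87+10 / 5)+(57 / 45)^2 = -18764 / 225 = -83.40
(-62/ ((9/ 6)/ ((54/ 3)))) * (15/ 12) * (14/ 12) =-1085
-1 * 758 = -758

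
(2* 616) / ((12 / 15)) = 1540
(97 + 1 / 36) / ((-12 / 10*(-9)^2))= -17465 / 17496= -1.00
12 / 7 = 1.71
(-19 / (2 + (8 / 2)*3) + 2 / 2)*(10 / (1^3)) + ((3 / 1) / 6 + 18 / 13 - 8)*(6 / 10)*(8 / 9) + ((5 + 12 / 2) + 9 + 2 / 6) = 18428 / 1365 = 13.50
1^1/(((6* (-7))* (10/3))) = -1/140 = -0.01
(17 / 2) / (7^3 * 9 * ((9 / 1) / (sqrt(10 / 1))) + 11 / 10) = -935 / 7718950769 + 2361555 * sqrt(10) / 7718950769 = 0.00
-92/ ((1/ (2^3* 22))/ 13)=-210496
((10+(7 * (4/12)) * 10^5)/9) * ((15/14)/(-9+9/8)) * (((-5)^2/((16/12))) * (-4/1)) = 264561.60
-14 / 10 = -7 / 5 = -1.40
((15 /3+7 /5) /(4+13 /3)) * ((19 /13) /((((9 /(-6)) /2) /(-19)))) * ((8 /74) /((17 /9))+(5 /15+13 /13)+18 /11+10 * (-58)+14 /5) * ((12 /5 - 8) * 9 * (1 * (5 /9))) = 77099686350848 /168650625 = 457156.24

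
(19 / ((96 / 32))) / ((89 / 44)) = 836 / 267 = 3.13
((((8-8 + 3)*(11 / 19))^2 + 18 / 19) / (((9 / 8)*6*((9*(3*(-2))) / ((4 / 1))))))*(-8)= 3392 / 9747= 0.35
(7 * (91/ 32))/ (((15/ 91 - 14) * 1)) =-57967/ 40288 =-1.44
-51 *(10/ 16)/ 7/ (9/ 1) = -85/ 168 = -0.51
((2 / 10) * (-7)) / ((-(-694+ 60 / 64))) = -112 / 55445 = -0.00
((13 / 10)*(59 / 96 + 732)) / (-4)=-914303 / 3840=-238.10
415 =415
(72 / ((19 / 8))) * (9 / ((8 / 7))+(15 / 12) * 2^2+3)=9144 / 19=481.26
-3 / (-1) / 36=1 / 12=0.08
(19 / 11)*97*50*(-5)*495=-20733750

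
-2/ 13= -0.15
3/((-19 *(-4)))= 3/76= 0.04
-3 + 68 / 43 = -61 / 43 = -1.42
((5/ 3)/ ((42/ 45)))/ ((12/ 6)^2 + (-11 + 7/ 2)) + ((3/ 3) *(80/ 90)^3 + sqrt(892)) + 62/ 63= 42017/ 35721 + 2 *sqrt(223)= 31.04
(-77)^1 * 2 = -154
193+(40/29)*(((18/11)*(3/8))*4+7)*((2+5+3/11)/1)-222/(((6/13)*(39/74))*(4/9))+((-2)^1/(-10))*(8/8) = -61949927/35090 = -1765.46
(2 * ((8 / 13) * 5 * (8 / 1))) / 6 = 320 / 39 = 8.21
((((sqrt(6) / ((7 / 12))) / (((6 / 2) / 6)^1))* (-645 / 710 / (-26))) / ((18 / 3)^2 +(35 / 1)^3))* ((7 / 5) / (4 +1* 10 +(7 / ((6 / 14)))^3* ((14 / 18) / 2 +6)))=376164* sqrt(6) / 2680678748082335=0.00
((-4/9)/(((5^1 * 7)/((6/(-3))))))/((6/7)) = 4/135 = 0.03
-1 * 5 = -5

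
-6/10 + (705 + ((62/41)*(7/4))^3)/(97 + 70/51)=93429212247/13831066280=6.76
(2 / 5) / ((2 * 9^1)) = 1 / 45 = 0.02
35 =35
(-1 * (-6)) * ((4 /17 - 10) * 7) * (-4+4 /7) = 23904 /17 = 1406.12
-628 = -628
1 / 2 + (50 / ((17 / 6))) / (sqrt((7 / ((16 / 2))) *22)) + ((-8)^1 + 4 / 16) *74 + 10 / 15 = -1717 / 3 + 600 *sqrt(77) / 1309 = -568.31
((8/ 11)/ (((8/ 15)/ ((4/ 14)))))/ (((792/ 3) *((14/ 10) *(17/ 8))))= 50/ 100793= 0.00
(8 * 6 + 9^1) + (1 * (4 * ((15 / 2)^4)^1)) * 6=151989 / 2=75994.50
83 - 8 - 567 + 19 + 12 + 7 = -454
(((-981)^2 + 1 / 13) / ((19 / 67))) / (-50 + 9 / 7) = -5867515486 / 84227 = -69663.12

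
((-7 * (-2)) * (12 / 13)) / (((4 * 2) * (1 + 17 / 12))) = 252 / 377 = 0.67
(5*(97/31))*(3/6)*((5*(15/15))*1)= 2425/62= 39.11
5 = 5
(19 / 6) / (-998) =-19 / 5988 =-0.00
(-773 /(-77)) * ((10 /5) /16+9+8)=105901 /616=171.92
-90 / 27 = -10 / 3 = -3.33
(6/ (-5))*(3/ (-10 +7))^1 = 6/ 5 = 1.20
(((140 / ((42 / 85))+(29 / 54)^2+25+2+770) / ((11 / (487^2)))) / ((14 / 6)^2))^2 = 18313473989203.04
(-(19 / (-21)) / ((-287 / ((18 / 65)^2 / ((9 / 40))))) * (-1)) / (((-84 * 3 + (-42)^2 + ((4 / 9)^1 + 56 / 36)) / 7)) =0.00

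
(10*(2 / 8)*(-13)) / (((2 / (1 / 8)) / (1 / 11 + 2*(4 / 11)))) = -585 / 352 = -1.66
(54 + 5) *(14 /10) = 413 /5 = 82.60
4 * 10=40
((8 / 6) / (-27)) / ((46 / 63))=-14 / 207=-0.07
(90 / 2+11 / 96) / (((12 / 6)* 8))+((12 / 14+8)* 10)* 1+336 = 4595309 / 10752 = 427.39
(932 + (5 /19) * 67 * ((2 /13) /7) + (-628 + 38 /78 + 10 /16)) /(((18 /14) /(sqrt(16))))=975155 /1026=950.44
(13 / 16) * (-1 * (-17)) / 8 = 221 / 128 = 1.73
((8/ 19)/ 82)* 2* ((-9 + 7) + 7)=40/ 779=0.05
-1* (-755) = 755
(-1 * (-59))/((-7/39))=-2301/7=-328.71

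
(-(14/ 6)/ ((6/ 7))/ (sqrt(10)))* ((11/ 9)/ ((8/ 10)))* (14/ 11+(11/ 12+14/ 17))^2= -2239844929* sqrt(10)/ 593277696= -11.94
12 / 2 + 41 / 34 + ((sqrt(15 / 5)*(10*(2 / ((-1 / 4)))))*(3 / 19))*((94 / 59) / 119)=245 / 34 - 22560*sqrt(3) / 133399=6.91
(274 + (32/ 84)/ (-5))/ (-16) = -17.12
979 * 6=5874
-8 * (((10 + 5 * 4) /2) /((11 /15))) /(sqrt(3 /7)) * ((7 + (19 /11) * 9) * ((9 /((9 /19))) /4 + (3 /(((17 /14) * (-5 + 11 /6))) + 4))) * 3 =-1149145200 * sqrt(21) /39083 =-134740.04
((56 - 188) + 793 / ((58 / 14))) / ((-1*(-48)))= 1723 / 1392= 1.24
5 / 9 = 0.56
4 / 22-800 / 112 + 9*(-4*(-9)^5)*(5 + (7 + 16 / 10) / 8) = 9943787191 / 770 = 12914009.34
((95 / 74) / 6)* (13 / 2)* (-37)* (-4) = 1235 / 6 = 205.83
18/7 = 2.57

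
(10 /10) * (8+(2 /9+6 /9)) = 80 /9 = 8.89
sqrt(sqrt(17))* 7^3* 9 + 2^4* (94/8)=188 + 3087* 17^(1/4)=6456.29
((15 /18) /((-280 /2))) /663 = -1 /111384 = -0.00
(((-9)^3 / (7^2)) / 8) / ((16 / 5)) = -0.58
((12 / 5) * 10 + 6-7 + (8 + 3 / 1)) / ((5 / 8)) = 272 / 5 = 54.40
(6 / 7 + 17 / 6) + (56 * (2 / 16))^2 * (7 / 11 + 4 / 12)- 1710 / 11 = -48163 / 462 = -104.25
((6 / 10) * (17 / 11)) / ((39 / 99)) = 153 / 65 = 2.35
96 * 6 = 576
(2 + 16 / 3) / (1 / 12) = 88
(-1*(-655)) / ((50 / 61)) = 7991 / 10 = 799.10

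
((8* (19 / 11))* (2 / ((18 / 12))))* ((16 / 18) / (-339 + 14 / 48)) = -0.05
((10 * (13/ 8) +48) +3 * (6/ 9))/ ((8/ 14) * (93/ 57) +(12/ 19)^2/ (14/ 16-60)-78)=-316746815/ 368499256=-0.86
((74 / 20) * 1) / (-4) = -37 / 40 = -0.92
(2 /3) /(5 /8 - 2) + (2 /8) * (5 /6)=-73 /264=-0.28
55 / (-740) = -11 / 148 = -0.07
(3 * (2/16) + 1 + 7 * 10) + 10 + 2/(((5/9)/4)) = 3831/40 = 95.78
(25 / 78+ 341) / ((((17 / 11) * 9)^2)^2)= 389787343 / 42742539918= 0.01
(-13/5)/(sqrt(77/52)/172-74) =4472 * sqrt(1001)/42120515455 + 1479910016/42120515455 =0.04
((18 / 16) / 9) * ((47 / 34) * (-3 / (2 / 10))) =-705 / 272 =-2.59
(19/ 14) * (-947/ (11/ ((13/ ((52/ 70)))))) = -89965/ 44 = -2044.66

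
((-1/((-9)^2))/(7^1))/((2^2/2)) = -1/1134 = -0.00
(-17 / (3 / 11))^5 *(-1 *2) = 1882052590.18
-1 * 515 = -515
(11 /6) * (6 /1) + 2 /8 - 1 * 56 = -179 /4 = -44.75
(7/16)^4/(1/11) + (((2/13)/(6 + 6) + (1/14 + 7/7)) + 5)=116065499/17891328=6.49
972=972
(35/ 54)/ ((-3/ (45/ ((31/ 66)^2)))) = -42350/ 961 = -44.07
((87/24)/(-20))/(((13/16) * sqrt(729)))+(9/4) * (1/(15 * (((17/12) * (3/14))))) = 28991/59670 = 0.49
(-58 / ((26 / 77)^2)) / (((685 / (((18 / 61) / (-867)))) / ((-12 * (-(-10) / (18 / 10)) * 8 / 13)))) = -55021120 / 5306135081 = -0.01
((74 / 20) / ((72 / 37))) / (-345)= -1369 / 248400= -0.01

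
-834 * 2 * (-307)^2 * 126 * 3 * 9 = -534819343464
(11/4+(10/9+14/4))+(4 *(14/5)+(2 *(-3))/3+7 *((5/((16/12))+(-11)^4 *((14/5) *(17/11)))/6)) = 26616889/360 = 73935.80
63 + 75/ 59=3792/ 59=64.27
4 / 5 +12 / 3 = 24 / 5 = 4.80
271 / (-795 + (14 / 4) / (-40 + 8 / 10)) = -15176 / 44525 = -0.34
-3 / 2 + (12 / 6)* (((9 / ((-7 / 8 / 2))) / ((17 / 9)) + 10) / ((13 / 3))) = -5913 / 3094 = -1.91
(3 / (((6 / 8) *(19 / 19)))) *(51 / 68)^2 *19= 171 / 4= 42.75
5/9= 0.56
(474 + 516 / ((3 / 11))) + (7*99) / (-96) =75481 / 32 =2358.78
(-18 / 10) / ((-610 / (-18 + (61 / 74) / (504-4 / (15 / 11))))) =-90093573 / 1696361200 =-0.05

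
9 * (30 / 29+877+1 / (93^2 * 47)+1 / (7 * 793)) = 7902.31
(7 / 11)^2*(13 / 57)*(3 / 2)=637 / 4598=0.14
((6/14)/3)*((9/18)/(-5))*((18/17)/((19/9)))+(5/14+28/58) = 546017/655690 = 0.83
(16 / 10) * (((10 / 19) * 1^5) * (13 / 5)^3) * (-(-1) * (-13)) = -456976 / 2375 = -192.41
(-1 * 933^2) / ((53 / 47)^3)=-90376779447 / 148877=-607056.69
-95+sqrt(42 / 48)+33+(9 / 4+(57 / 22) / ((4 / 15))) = -4403 / 88+sqrt(14) / 4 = -49.10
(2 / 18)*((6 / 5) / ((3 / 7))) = 14 / 45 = 0.31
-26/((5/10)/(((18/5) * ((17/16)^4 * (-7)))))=68403699/40960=1670.01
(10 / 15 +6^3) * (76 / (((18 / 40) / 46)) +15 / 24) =181806625 / 108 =1683394.68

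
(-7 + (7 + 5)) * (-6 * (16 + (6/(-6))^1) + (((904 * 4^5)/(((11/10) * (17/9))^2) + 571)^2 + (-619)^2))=282611848517234307160/1222830961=231112768265.31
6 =6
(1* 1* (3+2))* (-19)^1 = -95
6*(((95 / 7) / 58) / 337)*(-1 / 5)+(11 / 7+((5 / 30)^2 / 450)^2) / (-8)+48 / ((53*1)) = 5392616329054217 / 7612403924160000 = 0.71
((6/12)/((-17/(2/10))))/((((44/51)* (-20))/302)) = 453/4400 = 0.10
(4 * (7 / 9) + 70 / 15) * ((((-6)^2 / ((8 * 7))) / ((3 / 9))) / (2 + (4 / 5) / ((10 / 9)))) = 375 / 68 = 5.51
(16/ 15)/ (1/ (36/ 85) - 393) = -192/ 70315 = -0.00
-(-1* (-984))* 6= -5904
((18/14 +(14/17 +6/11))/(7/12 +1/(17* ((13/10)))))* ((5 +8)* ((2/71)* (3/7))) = 42283800/63794423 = 0.66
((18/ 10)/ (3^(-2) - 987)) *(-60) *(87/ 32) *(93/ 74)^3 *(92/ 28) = 391112960751/ 201555175808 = 1.94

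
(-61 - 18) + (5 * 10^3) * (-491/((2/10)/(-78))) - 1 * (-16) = 957449937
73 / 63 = 1.16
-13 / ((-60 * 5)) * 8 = 26 / 75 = 0.35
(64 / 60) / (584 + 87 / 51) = 272 / 149355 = 0.00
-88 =-88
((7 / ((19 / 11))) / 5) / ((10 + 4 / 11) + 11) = 847 / 22325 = 0.04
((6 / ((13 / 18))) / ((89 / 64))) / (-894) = -0.01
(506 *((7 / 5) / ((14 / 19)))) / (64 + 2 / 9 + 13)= 43263 / 3475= 12.45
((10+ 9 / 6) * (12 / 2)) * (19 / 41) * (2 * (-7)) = -18354 / 41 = -447.66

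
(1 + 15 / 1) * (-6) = -96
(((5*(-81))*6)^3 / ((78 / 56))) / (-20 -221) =133923132000 / 3133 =42745972.55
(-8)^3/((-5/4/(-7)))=-14336/5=-2867.20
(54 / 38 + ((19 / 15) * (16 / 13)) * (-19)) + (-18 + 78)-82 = -185989 / 3705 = -50.20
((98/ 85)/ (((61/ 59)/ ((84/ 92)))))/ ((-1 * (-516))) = 20237/ 10255930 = 0.00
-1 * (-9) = 9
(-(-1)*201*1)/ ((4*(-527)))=-201/ 2108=-0.10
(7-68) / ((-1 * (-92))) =-61 / 92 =-0.66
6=6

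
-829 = -829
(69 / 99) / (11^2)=0.01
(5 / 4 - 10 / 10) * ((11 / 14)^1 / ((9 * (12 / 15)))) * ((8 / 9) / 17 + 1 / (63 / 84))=2915 / 77112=0.04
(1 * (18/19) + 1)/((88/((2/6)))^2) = 37/1324224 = 0.00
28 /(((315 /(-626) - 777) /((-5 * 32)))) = 400640 /69531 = 5.76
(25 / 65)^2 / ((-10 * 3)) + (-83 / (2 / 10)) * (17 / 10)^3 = -206744453 / 101400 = -2038.90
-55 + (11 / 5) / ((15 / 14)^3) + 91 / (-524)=-472056709 / 8842500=-53.38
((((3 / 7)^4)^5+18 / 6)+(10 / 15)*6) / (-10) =-279272933785034204 / 398961331488060005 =-0.70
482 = 482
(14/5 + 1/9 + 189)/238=254/315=0.81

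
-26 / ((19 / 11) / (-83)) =1249.37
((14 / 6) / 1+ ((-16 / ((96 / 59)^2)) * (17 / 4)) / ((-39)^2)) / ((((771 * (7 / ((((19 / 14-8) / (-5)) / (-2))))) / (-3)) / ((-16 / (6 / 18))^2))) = 251649289 / 127693020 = 1.97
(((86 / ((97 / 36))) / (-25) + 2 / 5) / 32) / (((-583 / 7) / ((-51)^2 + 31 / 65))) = 157280417 / 183790750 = 0.86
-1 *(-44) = 44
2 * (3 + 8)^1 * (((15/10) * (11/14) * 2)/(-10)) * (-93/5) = 33759/350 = 96.45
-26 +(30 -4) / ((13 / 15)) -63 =-59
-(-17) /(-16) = -1.06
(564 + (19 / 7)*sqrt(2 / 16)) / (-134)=-4.22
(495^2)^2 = 60037250625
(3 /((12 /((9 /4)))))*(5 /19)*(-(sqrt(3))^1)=-45*sqrt(3) /304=-0.26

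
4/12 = 1/3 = 0.33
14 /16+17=143 /8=17.88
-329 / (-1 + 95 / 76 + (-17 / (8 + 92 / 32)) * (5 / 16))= 114492 / 83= 1379.42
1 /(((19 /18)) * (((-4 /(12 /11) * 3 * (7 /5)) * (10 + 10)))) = -9 /2926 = -0.00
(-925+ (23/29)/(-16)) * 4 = -429223/116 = -3700.20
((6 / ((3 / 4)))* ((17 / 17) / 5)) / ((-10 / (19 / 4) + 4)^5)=2476099 / 37791360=0.07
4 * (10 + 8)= 72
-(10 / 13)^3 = -1000 / 2197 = -0.46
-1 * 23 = -23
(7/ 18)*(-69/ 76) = -161/ 456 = -0.35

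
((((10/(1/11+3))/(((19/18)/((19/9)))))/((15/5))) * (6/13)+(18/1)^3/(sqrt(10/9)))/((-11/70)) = -122472 * sqrt(10)/11 - 1400/221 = -35214.56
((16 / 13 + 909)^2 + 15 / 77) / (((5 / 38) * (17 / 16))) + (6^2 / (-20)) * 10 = 6555152754814 / 1106105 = 5926338.60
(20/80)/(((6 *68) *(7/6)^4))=27/81634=0.00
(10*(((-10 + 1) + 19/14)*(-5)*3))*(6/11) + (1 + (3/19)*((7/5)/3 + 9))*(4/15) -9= 616.99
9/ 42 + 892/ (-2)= -6241/ 14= -445.79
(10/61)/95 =2/1159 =0.00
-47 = -47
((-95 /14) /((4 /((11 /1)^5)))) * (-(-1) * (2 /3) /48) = -15299845 /4032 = -3794.60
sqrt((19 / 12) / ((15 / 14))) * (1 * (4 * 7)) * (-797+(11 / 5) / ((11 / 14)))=-55594 * sqrt(1330) / 75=-27032.89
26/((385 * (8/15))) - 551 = -169669/308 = -550.87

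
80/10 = 8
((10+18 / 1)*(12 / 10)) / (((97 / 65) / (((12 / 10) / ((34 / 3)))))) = 19656 / 8245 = 2.38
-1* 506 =-506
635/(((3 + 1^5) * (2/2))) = 158.75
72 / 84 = 6 / 7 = 0.86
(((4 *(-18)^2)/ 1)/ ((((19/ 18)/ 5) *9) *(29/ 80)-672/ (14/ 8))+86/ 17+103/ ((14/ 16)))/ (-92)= -311197335/ 239799518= -1.30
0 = 0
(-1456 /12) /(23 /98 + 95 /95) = -35672 /363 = -98.27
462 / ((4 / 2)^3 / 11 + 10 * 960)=0.05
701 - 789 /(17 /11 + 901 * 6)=41688904 /59483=700.85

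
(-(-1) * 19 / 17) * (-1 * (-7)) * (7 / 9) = 931 / 153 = 6.08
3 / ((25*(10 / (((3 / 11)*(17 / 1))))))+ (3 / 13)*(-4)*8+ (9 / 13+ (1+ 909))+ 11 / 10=16167282 / 17875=904.46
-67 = -67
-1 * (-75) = 75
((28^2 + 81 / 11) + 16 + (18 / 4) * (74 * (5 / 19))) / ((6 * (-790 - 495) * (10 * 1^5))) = -93527 / 8056950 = -0.01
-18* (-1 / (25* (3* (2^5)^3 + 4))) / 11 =0.00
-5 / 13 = -0.38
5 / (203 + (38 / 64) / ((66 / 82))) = 5280 / 215147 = 0.02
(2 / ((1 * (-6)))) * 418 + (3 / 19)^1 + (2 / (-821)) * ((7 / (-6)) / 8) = -17367937 / 124792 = -139.18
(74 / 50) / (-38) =-37 / 950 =-0.04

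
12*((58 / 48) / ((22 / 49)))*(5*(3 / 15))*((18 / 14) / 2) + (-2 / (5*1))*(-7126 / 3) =1281581 / 1320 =970.89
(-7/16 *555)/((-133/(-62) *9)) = -5735/456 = -12.58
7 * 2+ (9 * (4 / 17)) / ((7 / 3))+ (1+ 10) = 3083 / 119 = 25.91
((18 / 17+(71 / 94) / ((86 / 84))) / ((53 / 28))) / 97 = 1728300 / 176629337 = 0.01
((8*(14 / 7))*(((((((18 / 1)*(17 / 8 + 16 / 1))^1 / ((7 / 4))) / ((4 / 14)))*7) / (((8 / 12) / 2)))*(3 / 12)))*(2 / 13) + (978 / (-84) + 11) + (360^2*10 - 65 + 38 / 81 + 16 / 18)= 19228993393 / 14742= 1304368.02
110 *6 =660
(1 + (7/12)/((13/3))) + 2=163/52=3.13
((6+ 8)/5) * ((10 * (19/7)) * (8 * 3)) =1824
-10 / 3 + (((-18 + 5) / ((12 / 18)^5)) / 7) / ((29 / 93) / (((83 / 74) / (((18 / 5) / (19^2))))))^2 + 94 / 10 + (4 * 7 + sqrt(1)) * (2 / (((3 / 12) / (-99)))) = -1857698.25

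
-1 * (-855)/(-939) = -285/313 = -0.91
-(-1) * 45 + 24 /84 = 317 /7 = 45.29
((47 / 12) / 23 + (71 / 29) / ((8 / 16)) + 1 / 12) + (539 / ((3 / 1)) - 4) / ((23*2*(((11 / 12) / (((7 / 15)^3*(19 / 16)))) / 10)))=201623761 / 19809900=10.18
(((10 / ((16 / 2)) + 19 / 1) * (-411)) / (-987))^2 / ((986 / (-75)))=-9235755675 / 1707610016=-5.41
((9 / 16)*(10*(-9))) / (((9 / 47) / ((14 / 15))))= -987 / 4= -246.75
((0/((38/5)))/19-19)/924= -19/924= -0.02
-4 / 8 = -1 / 2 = -0.50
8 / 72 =1 / 9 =0.11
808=808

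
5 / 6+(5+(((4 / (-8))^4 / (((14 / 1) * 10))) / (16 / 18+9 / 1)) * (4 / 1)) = 872227 / 149520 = 5.83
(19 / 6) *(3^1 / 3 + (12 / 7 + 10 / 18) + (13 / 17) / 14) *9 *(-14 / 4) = -135299 / 408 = -331.62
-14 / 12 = -7 / 6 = -1.17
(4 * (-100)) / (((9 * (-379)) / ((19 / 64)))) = 475 / 13644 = 0.03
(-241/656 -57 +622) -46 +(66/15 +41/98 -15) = 508.45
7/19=0.37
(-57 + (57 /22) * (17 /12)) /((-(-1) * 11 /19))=-89167 /968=-92.11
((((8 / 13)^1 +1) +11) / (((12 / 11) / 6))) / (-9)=-7.71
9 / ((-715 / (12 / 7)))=-108 / 5005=-0.02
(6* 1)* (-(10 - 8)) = -12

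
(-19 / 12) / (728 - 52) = -19 / 8112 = -0.00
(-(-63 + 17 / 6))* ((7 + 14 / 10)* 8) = 4043.20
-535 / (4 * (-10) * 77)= 107 / 616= 0.17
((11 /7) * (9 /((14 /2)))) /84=33 /1372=0.02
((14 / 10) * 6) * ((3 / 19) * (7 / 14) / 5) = 63 / 475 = 0.13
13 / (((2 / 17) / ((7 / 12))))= 1547 / 24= 64.46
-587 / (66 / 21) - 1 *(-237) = 1105 / 22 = 50.23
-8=-8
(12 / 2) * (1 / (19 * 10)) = 0.03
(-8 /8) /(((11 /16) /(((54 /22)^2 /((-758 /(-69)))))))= -402408 /504449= -0.80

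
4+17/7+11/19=932/133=7.01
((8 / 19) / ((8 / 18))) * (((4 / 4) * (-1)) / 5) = -18 / 95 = -0.19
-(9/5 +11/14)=-181/70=-2.59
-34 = -34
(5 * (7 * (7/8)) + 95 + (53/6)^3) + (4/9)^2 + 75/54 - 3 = 65890/81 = 813.46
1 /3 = 0.33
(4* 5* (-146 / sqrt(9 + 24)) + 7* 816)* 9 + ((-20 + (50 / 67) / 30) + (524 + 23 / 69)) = 3478128 / 67 - 8760* sqrt(33) / 11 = 47337.60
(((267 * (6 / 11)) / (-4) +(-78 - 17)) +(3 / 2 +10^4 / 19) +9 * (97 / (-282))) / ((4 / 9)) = 69542883 / 78584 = 884.95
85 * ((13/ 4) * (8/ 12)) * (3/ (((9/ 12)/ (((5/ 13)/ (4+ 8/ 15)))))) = 125/ 2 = 62.50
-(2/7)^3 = -8/343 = -0.02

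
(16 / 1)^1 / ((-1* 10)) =-8 / 5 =-1.60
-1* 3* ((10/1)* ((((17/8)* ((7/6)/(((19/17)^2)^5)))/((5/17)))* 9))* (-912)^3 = 567657165711.38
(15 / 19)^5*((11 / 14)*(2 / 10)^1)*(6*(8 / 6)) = 6682500 / 17332693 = 0.39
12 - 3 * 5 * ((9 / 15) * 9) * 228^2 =-4210692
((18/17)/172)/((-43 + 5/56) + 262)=252/8968639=0.00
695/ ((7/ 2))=198.57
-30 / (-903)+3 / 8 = 983 / 2408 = 0.41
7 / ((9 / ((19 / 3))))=133 / 27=4.93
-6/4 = -3/2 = -1.50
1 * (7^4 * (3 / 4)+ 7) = 7231 / 4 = 1807.75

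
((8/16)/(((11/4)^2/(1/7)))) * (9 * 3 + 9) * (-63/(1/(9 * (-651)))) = 15186528/121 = 125508.50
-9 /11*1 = -9 /11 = -0.82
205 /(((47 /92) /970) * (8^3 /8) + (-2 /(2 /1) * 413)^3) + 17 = 13358834712928 /785813941159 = 17.00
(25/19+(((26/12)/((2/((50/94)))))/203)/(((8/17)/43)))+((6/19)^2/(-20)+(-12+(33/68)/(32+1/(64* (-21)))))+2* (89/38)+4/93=-7348694199861689/1292093974963680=-5.69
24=24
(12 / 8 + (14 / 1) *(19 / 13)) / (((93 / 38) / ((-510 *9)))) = -16598970 / 403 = -41188.51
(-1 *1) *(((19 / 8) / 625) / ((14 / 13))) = -247 / 70000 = -0.00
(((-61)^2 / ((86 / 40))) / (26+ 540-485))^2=5538336400 / 12131289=456.53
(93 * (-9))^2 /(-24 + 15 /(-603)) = -140814369 /4829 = -29160.15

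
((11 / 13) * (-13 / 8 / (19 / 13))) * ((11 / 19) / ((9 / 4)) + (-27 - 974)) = 24471161 / 25992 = 941.49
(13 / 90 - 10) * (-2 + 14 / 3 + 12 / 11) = -54994 / 1485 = -37.03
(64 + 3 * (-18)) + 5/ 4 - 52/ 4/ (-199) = 9007/ 796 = 11.32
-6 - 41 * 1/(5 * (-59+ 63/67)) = -113953/19450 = -5.86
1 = 1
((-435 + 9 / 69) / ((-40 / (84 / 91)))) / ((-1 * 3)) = -5001 / 1495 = -3.35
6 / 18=1 / 3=0.33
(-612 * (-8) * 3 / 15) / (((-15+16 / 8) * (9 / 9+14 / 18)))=-2754 / 65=-42.37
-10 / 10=-1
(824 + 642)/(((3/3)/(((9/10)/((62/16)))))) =52776/155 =340.49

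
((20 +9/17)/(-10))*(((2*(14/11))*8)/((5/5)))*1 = -39088/935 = -41.81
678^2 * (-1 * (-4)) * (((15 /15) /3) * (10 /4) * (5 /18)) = 1276900 /3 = 425633.33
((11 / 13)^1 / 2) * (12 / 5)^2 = 792 / 325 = 2.44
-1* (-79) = 79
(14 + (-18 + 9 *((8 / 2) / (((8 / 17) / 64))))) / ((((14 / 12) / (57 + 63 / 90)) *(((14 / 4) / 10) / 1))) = 33872208 / 49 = 691269.55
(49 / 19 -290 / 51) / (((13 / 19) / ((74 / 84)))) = -111407 / 27846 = -4.00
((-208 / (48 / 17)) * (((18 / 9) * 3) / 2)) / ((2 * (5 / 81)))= -1790.10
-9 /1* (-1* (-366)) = -3294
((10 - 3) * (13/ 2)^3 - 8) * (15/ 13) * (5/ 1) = 1148625/ 104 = 11044.47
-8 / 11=-0.73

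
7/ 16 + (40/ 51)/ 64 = 367/ 816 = 0.45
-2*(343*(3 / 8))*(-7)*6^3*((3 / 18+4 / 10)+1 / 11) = 14067459 / 55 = 255771.98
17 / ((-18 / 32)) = -272 / 9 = -30.22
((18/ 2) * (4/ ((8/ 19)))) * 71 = 12141/ 2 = 6070.50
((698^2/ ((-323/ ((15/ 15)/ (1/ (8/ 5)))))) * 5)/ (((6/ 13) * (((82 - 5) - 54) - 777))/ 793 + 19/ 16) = -49453154816/ 3068177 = -16118.09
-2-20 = -22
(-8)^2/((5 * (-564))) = -16/705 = -0.02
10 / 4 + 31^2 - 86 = 1755 / 2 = 877.50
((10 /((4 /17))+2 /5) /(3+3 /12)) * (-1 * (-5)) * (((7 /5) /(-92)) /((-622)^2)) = -231 /88983320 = -0.00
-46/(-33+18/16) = 1.44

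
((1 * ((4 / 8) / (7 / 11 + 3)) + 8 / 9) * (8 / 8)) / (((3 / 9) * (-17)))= -739 / 4080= -0.18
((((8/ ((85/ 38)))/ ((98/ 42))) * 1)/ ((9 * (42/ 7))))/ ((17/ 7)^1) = 0.01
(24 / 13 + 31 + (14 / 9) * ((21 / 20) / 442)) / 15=435589 / 198900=2.19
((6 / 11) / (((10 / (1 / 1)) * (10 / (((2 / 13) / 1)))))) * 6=18 / 3575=0.01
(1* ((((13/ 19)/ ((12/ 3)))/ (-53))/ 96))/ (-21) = 13/ 8120448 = 0.00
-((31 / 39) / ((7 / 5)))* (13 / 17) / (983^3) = -155 / 339100765059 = -0.00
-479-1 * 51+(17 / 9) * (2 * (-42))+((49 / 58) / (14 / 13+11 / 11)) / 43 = -46372799 / 67338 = -688.66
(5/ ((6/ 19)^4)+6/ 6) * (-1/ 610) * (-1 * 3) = 652901/ 263520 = 2.48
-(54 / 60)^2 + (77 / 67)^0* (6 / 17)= -777 / 1700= -0.46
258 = 258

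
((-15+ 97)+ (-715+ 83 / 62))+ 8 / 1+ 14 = -37799 / 62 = -609.66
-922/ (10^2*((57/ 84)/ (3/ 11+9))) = -658308/ 5225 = -125.99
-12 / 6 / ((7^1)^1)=-2 / 7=-0.29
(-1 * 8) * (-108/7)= 864/7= 123.43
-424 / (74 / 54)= -11448 / 37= -309.41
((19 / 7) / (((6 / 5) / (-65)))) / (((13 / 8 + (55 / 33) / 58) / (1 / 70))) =-71630 / 56399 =-1.27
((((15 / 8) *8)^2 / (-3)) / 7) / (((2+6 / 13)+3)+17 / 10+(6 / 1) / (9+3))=-1625 / 1162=-1.40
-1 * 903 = -903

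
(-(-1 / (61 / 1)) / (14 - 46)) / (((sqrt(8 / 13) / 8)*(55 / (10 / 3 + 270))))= -41*sqrt(26) / 8052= -0.03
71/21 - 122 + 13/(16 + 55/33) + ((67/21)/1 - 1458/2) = -843.69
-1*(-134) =134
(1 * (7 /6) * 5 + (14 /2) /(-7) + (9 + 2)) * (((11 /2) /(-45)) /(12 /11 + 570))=-2299 /678456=-0.00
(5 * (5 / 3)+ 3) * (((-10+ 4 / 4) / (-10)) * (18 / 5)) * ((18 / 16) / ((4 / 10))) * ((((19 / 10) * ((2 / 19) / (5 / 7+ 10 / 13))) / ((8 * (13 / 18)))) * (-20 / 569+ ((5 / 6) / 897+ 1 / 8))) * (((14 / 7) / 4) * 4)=1190950929 / 2722096000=0.44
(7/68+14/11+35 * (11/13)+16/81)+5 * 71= 304179121/787644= 386.19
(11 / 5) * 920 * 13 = 26312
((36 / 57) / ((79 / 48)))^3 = 191102976 / 3381754501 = 0.06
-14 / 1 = -14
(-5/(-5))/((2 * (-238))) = -1/476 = -0.00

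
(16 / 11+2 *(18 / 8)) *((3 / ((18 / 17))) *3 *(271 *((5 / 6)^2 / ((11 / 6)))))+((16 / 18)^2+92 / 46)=407592743 / 78408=5198.36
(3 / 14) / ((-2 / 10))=-15 / 14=-1.07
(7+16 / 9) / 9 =79 / 81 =0.98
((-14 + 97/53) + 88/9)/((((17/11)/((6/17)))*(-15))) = 25102/689265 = 0.04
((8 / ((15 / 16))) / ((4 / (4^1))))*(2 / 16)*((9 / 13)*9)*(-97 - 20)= -3888 / 5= -777.60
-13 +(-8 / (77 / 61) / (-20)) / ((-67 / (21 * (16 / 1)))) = -53761 / 3685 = -14.59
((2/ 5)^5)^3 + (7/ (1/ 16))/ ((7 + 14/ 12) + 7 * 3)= 117187532768/ 30517578125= 3.84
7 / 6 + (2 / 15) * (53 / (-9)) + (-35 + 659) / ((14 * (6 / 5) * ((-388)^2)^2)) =2042547580007 / 5354250914880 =0.38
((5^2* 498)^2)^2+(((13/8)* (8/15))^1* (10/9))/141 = 91466125448793750026/3807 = 24025775006250000.01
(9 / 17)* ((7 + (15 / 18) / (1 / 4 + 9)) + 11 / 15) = 13026 / 3145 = 4.14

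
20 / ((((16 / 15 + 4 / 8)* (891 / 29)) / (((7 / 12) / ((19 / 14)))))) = 142100 / 795663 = 0.18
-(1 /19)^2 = -1 /361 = -0.00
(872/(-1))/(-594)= 436/297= 1.47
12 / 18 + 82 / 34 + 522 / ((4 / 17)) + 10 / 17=2222.17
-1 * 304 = -304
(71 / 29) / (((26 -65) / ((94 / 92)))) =-3337 / 52026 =-0.06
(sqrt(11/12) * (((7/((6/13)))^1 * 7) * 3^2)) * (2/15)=121.98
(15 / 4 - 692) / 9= -2753 / 36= -76.47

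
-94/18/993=-47/8937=-0.01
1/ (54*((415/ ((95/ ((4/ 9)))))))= 0.01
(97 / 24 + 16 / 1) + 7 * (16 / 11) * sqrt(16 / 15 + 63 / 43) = 112 * sqrt(1053285) / 7095 + 481 / 24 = 36.24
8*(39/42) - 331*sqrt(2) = 52/7 - 331*sqrt(2) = -460.68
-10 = -10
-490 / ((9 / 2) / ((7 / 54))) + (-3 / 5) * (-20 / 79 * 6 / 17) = -4588994 / 326349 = -14.06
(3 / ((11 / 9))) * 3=81 / 11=7.36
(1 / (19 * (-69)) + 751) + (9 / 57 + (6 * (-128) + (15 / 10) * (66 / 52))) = -1018423 / 68172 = -14.94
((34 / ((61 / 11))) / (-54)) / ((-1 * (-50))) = -187 / 82350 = -0.00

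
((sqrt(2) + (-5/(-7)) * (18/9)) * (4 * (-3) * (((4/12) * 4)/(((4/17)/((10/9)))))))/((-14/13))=4420 * sqrt(2)/63 + 44200/441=199.45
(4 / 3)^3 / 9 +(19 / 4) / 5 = 1.21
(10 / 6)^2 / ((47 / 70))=1750 / 423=4.14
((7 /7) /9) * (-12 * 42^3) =-98784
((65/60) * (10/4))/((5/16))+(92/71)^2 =156458/15123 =10.35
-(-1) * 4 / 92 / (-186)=-1 / 4278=-0.00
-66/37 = -1.78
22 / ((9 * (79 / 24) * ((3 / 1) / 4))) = 704 / 711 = 0.99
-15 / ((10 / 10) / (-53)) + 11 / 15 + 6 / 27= 35818 / 45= 795.96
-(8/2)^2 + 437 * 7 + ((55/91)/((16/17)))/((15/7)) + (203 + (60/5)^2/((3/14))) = 2445019/624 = 3918.30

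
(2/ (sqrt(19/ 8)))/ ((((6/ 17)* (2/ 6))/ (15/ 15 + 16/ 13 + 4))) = 2754* sqrt(38)/ 247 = 68.73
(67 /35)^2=4489 /1225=3.66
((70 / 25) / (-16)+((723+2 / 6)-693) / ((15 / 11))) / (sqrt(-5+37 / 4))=1589*sqrt(17) / 612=10.71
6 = 6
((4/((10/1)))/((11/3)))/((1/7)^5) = 100842/55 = 1833.49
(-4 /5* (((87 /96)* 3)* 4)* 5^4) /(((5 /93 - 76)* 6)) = 337125 /28252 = 11.93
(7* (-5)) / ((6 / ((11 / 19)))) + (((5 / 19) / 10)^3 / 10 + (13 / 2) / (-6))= -2447579 / 548720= -4.46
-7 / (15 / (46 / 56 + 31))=-297 / 20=-14.85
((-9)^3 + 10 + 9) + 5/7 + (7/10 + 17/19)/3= -942643/1330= -708.75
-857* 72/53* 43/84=-221106/371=-595.97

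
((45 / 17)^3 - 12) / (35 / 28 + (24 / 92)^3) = 1565600892 / 303127187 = 5.16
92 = 92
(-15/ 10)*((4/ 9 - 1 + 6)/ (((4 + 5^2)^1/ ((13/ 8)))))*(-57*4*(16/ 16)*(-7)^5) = -203415121/ 116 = -1753578.63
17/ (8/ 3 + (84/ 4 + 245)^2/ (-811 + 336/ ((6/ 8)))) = -6171/ 69788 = -0.09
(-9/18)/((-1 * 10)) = 1/20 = 0.05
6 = 6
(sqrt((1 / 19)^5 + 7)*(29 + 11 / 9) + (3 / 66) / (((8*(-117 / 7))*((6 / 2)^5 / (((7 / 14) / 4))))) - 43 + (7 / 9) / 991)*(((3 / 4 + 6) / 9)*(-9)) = 1705803397657 / 5877121536 - 204*sqrt(329321186) / 6859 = -249.49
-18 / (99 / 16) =-32 / 11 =-2.91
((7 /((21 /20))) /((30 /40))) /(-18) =-40 /81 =-0.49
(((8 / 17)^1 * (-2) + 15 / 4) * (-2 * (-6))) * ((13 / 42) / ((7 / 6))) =7449 / 833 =8.94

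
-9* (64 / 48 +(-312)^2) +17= -876091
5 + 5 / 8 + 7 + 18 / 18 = 109 / 8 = 13.62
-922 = -922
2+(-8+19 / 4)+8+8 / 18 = 259 / 36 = 7.19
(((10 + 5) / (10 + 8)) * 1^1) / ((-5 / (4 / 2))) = -1 / 3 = -0.33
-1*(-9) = 9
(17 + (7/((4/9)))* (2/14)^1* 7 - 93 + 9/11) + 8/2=-2439/44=-55.43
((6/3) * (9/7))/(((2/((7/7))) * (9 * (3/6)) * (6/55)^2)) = 3025/126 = 24.01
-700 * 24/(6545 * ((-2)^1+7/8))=1280/561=2.28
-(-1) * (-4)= -4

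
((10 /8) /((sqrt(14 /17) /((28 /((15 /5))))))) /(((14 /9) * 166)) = 15 * sqrt(238) /4648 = 0.05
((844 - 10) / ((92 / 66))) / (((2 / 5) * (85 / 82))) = 564201 / 391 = 1442.97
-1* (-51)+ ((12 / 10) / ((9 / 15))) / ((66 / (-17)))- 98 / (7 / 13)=-4340 / 33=-131.52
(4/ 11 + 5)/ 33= 59/ 363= 0.16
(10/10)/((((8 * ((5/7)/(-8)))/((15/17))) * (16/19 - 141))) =399/45271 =0.01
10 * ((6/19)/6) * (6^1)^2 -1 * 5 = 265/19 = 13.95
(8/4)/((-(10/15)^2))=-9/2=-4.50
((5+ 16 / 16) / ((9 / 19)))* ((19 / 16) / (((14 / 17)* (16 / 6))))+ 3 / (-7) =5753 / 896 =6.42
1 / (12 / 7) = 7 / 12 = 0.58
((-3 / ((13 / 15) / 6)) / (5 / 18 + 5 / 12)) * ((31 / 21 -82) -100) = 2456568 / 455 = 5399.05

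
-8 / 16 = -1 / 2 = -0.50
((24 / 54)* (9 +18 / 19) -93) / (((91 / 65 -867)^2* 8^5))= -42075 / 11662134345728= -0.00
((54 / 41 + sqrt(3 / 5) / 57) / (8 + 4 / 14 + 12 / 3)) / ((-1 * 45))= -21 / 8815 - 7 * sqrt(15) / 1102950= -0.00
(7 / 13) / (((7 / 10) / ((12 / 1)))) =120 / 13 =9.23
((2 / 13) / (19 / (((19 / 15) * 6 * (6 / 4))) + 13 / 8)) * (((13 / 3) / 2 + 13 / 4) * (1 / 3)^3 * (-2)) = -40 / 2133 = -0.02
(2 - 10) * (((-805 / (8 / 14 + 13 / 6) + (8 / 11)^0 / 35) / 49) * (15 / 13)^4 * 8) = 6667272000 / 9796423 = 680.58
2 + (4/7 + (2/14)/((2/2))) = 19/7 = 2.71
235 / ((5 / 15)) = 705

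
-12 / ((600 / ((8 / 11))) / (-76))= 304 / 275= 1.11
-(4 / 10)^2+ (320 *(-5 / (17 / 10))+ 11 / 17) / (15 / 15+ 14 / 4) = -800062 / 3825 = -209.17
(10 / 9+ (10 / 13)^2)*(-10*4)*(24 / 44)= -207200 / 5577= -37.15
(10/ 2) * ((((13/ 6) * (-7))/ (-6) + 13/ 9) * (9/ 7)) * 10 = 3575/ 14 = 255.36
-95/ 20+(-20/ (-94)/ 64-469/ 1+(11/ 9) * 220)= -204.86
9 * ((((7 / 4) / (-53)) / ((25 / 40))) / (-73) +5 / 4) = 871029 / 77380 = 11.26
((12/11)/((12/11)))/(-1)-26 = -27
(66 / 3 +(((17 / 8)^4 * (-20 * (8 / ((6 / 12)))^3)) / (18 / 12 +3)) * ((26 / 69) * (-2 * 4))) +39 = 694932601 / 621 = 1119054.11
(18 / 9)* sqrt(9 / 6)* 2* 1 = 4.90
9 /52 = 0.17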